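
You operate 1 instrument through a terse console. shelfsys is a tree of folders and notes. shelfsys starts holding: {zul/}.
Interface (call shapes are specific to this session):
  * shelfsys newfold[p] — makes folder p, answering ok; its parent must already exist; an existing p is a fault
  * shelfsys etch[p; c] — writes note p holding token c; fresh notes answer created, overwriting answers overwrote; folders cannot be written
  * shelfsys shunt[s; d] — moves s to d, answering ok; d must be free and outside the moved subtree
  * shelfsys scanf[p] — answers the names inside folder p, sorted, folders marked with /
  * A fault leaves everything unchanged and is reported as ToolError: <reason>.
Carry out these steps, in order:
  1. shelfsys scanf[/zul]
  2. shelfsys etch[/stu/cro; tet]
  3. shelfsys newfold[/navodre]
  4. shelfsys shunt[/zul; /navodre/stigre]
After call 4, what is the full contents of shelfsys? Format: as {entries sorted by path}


Answer: {navodre/, navodre/stigre/}

Derivation:
==> shelfsys scanf(p=/zul)
<== []
==> shelfsys etch(p=/stu/cro, c=tet)
<== ToolError: no parent
==> shelfsys newfold(p=/navodre)
<== ok
==> shelfsys shunt(s=/zul, d=/navodre/stigre)
<== ok


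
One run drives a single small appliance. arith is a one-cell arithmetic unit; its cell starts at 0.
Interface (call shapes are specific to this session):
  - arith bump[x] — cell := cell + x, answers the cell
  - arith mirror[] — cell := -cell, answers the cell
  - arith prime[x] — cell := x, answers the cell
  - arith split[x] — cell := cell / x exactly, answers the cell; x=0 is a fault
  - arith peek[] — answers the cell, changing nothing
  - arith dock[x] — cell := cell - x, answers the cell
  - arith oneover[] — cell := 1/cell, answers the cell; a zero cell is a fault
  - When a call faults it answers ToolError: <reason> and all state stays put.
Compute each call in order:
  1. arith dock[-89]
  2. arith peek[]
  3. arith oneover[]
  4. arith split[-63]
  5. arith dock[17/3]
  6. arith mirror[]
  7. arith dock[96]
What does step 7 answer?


-> arith dock(-89)
<- 89
-> arith peek()
<- 89
-> arith oneover()
<- 1/89
-> arith split(-63)
<- -1/5607
-> arith dock(17/3)
<- -31774/5607
-> arith mirror()
<- 31774/5607
-> arith dock(96)
<- -506498/5607

Answer: -506498/5607


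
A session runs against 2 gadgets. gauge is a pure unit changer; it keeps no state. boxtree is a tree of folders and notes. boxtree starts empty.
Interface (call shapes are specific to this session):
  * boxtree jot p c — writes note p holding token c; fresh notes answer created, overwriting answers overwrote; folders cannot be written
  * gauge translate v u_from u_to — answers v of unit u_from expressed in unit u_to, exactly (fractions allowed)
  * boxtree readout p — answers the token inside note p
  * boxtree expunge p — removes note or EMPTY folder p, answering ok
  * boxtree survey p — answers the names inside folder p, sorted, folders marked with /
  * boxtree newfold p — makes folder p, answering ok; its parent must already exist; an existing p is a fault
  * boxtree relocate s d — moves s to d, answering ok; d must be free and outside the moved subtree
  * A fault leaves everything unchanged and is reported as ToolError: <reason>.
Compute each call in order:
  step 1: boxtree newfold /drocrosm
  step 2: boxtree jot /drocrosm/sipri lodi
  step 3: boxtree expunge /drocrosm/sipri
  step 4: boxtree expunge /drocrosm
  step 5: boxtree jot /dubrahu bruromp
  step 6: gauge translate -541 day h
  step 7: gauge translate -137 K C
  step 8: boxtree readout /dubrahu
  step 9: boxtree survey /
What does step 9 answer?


Do: boxtree newfold[p: /drocrosm]
See: ok
Do: boxtree jot[p: /drocrosm/sipri; c: lodi]
See: created
Do: boxtree expunge[p: /drocrosm/sipri]
See: ok
Do: boxtree expunge[p: /drocrosm]
See: ok
Do: boxtree jot[p: /dubrahu; c: bruromp]
See: created
Do: gauge translate[v: -541; u_from: day; u_to: h]
See: -12984
Do: gauge translate[v: -137; u_from: K; u_to: C]
See: -8203/20
Do: boxtree readout[p: /dubrahu]
See: bruromp
Do: boxtree survey[p: /]
See: [dubrahu]

Answer: [dubrahu]


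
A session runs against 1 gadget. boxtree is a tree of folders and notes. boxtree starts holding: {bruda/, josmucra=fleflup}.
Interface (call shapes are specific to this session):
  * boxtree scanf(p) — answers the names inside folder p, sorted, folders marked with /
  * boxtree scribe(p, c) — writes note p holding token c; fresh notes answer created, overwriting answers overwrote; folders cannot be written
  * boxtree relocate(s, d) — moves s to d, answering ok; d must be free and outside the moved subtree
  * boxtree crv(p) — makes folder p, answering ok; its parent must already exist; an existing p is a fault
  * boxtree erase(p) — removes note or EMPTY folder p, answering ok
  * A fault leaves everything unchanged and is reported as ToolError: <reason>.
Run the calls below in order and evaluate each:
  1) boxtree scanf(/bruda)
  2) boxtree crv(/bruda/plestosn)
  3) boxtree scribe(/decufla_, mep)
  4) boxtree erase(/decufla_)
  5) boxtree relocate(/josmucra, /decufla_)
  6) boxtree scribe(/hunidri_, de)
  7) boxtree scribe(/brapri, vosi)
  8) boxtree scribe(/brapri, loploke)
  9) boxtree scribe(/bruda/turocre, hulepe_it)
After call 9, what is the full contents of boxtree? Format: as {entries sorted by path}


# boxtree scanf(/bruda) : []
# boxtree crv(/bruda/plestosn) : ok
# boxtree scribe(/decufla_, mep) : created
# boxtree erase(/decufla_) : ok
# boxtree relocate(/josmucra, /decufla_) : ok
# boxtree scribe(/hunidri_, de) : created
# boxtree scribe(/brapri, vosi) : created
# boxtree scribe(/brapri, loploke) : overwrote
# boxtree scribe(/bruda/turocre, hulepe_it) : created

Answer: {brapri=loploke, bruda/, bruda/plestosn/, bruda/turocre=hulepe_it, decufla_=fleflup, hunidri_=de}


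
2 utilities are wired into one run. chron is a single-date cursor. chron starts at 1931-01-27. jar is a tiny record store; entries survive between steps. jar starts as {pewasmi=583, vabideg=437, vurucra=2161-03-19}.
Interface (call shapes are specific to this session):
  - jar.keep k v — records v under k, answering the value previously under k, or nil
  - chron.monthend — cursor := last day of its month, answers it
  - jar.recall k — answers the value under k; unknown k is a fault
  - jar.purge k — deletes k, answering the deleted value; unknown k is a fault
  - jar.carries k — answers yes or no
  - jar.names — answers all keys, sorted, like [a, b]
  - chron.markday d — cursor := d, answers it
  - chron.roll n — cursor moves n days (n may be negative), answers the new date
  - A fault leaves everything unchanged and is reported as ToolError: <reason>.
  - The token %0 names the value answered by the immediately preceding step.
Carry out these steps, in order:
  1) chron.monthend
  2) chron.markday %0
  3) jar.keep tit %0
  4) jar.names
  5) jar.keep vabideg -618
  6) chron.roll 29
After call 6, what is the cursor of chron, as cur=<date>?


-- chron.monthend() -> 1931-01-31
-- chron.markday(%0) -> 1931-01-31
-- jar.keep(tit, %0) -> nil
-- jar.names() -> [pewasmi, tit, vabideg, vurucra]
-- jar.keep(vabideg, -618) -> 437
-- chron.roll(29) -> 1931-03-01

Answer: cur=1931-03-01


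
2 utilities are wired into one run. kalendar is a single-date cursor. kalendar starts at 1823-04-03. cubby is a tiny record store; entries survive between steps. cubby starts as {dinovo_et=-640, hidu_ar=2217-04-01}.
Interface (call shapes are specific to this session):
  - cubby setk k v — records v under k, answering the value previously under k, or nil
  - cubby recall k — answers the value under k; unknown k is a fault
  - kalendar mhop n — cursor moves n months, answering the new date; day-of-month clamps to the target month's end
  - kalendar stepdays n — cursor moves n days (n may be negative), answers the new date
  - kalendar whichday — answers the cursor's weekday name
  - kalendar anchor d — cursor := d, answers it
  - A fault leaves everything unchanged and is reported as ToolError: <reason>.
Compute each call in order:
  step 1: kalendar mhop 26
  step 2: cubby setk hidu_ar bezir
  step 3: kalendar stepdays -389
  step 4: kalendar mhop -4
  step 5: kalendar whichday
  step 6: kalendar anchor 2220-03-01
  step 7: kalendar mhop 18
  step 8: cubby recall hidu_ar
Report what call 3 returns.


Answer: 1824-05-10

Derivation:
Invoking kalendar mhop using n=26, → 1825-06-03.
Next I call cubby setk using k=hidu_ar, v=bezir, and observe 2217-04-01.
I run kalendar stepdays using n=-389, yielding 1824-05-10.
I call kalendar mhop using n=-4, and observe 1824-01-10.
I try kalendar whichday, and get Saturday.
Calling kalendar anchor using d=2220-03-01, and observe 2220-03-01.
I invoke kalendar mhop using n=18, and observe 2221-09-01.
I invoke cubby recall using k=hidu_ar, yielding bezir.


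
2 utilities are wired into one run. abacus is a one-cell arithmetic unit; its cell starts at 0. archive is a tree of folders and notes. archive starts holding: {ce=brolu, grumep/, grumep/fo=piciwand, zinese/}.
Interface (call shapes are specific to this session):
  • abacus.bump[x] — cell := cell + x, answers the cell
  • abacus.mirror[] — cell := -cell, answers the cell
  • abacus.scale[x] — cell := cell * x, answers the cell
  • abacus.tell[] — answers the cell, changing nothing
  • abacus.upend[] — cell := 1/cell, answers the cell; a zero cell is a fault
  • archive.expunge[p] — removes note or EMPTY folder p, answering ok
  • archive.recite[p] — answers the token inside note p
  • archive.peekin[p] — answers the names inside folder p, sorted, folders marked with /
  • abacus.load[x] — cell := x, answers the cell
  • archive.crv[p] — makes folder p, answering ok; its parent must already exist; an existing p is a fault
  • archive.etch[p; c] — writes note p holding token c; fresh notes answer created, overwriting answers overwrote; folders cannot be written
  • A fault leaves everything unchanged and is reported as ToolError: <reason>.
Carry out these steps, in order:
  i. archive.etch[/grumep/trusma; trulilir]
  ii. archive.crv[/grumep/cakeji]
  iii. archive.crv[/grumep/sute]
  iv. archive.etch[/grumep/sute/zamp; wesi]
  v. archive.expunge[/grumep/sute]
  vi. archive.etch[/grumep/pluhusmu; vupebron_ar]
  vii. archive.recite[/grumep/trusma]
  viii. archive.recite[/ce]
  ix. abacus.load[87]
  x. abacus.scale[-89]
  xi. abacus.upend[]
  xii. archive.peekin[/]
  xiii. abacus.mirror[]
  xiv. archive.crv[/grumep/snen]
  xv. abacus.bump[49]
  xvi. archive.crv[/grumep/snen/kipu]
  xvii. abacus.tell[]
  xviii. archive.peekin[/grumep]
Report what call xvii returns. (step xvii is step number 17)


Calling etch(p='/grumep/trusma', c='trulilir'), giving created.
Using crv(p='/grumep/cakeji'), → ok.
I invoke crv(p='/grumep/sute'), and get ok.
I call etch(p='/grumep/sute/zamp', c='wesi'), yielding created.
Calling expunge(p='/grumep/sute'), which returns ToolError: not empty.
I use etch(p='/grumep/pluhusmu', c='vupebron_ar'), and see created.
I run recite(p='/grumep/trusma'), — result: trulilir.
I use recite(p='/ce'), yielding brolu.
Next I call load(x='87'): 87.
Now I run scale(x='-89'), → -7743.
I invoke upend, — result: -1/7743.
Next I call peekin(p='/'), yielding [ce, grumep/, zinese/].
I run mirror(), → 1/7743.
I invoke crv(p='/grumep/snen'): ok.
Invoking bump(x='49'), and see 379408/7743.
Calling crv(p='/grumep/snen/kipu'), and observe ok.
Then tell(), yielding 379408/7743.
I use peekin(p='/grumep'), which returns [cakeji/, fo, pluhusmu, snen/, sute/, trusma].

Answer: 379408/7743


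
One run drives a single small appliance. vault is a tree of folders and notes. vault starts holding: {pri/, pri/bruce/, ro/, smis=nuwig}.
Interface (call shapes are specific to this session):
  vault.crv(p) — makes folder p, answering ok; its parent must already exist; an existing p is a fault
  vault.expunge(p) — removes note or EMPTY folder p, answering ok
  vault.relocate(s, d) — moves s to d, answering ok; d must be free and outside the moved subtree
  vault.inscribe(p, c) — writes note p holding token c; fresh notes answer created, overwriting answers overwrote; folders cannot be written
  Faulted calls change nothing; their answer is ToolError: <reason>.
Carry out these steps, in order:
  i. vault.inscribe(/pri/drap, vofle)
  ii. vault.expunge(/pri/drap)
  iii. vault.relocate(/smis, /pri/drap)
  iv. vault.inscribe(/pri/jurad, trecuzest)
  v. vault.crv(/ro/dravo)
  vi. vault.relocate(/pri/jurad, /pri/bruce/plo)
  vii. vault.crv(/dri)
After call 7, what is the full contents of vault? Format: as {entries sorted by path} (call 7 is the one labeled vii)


Answer: {dri/, pri/, pri/bruce/, pri/bruce/plo=trecuzest, pri/drap=nuwig, ro/, ro/dravo/}

Derivation:
·→ inscribe(p=/pri/drap, c=vofle)
·← created
·→ expunge(p=/pri/drap)
·← ok
·→ relocate(s=/smis, d=/pri/drap)
·← ok
·→ inscribe(p=/pri/jurad, c=trecuzest)
·← created
·→ crv(p=/ro/dravo)
·← ok
·→ relocate(s=/pri/jurad, d=/pri/bruce/plo)
·← ok
·→ crv(p=/dri)
·← ok


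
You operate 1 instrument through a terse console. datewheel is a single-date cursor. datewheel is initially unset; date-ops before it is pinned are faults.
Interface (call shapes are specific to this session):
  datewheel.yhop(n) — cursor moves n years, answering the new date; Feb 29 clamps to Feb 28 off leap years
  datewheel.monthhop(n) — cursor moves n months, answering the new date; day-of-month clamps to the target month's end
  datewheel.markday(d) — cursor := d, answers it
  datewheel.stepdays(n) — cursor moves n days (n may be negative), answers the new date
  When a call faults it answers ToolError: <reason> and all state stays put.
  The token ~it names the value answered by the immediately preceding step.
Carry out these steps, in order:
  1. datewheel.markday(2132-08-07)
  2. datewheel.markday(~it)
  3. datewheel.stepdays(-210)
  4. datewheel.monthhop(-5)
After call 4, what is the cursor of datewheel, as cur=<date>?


I use markday passing d=2132-08-07: 2132-08-07.
I use markday passing d=~it, — result: 2132-08-07.
I invoke stepdays passing n=-210, — result: 2132-01-10.
Next I call monthhop passing n=-5: 2131-08-10.

Answer: cur=2131-08-10


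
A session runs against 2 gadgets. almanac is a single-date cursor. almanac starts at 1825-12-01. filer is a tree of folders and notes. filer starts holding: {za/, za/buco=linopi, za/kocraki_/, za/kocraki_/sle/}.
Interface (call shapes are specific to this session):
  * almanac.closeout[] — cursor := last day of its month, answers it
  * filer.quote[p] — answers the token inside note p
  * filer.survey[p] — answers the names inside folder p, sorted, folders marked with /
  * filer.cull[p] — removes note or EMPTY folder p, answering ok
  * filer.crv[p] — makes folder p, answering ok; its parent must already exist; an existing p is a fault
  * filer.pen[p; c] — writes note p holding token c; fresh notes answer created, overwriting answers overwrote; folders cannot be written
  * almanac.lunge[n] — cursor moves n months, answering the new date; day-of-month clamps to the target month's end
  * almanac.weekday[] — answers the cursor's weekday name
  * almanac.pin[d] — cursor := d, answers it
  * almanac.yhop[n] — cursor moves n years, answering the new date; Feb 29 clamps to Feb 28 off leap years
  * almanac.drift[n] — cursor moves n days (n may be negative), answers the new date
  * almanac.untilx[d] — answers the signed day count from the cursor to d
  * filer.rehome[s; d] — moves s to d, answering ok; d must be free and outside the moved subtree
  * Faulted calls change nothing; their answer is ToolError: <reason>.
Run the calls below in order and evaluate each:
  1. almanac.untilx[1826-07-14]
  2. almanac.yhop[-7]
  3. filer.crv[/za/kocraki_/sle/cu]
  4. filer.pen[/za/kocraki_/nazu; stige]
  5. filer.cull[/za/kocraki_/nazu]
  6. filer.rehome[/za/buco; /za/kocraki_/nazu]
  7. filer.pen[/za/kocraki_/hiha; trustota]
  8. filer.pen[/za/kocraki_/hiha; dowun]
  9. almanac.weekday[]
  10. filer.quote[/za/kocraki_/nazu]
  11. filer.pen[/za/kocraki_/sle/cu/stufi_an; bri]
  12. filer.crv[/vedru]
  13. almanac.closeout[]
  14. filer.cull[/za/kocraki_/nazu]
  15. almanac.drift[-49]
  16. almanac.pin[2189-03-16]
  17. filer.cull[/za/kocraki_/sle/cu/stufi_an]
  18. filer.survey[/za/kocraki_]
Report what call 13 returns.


Next I call untilx passing 1826-07-14, and see 225.
I invoke yhop passing -7, and observe 1818-12-01.
Invoking crv passing /za/kocraki_/sle/cu: ok.
I invoke pen passing /za/kocraki_/nazu, stige, and see created.
I use cull passing /za/kocraki_/nazu, which returns ok.
Invoking rehome passing /za/buco, /za/kocraki_/nazu: ok.
Invoking pen passing /za/kocraki_/hiha, trustota, giving created.
I invoke pen passing /za/kocraki_/hiha, dowun, giving overwrote.
Then weekday(), → Tuesday.
I run quote passing /za/kocraki_/nazu, giving linopi.
Calling pen passing /za/kocraki_/sle/cu/stufi_an, bri, and observe created.
Calling crv passing /vedru, yielding ok.
I invoke closeout(), → 1818-12-31.
I try cull passing /za/kocraki_/nazu, — result: ok.
Calling drift passing -49, — result: 1818-11-12.
I invoke pin passing 2189-03-16, → 2189-03-16.
I try cull passing /za/kocraki_/sle/cu/stufi_an: ok.
I call survey passing /za/kocraki_: [hiha, sle/].

Answer: 1818-12-31


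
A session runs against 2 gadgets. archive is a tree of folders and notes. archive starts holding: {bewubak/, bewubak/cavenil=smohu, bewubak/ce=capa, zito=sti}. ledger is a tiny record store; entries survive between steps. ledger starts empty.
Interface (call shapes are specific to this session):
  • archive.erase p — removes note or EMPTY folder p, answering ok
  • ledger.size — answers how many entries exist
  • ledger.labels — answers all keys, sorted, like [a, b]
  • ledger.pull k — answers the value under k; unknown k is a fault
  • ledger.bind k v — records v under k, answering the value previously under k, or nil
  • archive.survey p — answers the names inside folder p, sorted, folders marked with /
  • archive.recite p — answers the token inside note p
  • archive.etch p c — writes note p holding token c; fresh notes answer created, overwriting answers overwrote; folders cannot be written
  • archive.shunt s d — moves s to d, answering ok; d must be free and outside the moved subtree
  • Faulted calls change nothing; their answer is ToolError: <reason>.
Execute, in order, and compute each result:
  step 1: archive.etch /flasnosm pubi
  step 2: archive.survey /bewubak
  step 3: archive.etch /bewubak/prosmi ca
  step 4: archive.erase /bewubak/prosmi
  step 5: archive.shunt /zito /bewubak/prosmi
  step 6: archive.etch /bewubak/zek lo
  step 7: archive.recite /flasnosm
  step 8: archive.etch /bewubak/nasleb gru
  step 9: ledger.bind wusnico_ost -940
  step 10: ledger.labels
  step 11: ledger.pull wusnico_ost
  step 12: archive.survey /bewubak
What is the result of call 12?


Answer: [cavenil, ce, nasleb, prosmi, zek]

Derivation:
Step: archive.etch[p→/flasnosm; c→pubi]
Result: created
Step: archive.survey[p→/bewubak]
Result: [cavenil, ce]
Step: archive.etch[p→/bewubak/prosmi; c→ca]
Result: created
Step: archive.erase[p→/bewubak/prosmi]
Result: ok
Step: archive.shunt[s→/zito; d→/bewubak/prosmi]
Result: ok
Step: archive.etch[p→/bewubak/zek; c→lo]
Result: created
Step: archive.recite[p→/flasnosm]
Result: pubi
Step: archive.etch[p→/bewubak/nasleb; c→gru]
Result: created
Step: ledger.bind[k→wusnico_ost; v→-940]
Result: nil
Step: ledger.labels[]
Result: [wusnico_ost]
Step: ledger.pull[k→wusnico_ost]
Result: -940
Step: archive.survey[p→/bewubak]
Result: [cavenil, ce, nasleb, prosmi, zek]


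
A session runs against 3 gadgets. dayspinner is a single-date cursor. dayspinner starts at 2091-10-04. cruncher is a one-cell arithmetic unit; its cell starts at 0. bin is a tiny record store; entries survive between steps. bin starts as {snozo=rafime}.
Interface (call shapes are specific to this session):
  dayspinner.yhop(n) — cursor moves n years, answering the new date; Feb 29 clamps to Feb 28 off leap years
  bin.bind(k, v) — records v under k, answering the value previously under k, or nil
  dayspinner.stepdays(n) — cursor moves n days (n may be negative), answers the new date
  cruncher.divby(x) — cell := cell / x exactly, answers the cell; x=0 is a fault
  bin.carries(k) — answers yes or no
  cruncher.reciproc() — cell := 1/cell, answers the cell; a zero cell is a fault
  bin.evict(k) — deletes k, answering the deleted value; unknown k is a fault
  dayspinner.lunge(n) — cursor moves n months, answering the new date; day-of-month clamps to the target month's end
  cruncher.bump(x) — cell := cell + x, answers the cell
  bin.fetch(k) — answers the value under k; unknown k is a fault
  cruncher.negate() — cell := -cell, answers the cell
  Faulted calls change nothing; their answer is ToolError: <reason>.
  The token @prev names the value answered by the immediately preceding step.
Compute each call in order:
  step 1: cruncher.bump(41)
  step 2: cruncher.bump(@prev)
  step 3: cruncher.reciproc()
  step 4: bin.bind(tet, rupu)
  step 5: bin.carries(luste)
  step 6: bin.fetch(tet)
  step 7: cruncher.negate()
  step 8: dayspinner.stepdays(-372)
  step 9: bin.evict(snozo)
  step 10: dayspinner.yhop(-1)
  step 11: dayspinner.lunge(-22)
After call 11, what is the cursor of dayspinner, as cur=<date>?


Then cruncher.bump(41), yielding 41.
Now I run cruncher.bump(@prev), yielding 82.
Now I run cruncher.reciproc, → 1/82.
Next I call bin.bind(tet, rupu), and get nil.
I run bin.carries(luste), and observe no.
I call bin.fetch(tet), and observe rupu.
I call cruncher.negate(), which returns -1/82.
I try dayspinner.stepdays(-372), — result: 2090-09-27.
Using bin.evict(snozo): rafime.
Next I call dayspinner.yhop(-1), — result: 2089-09-27.
Then dayspinner.lunge(-22), → 2087-11-27.

Answer: cur=2087-11-27


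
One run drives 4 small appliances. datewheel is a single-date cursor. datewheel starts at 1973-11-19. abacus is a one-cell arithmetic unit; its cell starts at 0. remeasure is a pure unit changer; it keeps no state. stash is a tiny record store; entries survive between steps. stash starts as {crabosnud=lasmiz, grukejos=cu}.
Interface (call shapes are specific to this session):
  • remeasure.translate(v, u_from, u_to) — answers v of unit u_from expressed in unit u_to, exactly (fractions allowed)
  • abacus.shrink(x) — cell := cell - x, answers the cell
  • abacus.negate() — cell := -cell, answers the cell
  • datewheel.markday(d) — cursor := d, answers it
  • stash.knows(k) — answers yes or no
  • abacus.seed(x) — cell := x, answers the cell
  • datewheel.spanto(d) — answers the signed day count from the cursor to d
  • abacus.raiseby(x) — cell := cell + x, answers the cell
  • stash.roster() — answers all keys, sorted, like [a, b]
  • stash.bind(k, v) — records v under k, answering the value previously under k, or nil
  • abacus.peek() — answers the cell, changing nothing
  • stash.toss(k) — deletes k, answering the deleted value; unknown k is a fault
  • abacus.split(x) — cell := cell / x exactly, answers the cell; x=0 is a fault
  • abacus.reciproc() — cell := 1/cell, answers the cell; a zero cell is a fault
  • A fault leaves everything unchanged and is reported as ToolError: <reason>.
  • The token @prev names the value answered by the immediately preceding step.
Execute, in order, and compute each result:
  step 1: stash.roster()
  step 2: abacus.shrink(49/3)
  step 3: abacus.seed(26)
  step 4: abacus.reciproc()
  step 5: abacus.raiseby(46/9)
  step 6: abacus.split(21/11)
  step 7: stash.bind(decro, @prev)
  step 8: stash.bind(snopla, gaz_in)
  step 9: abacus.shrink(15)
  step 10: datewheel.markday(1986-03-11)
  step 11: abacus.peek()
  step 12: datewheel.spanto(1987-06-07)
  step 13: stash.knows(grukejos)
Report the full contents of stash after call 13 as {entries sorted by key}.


Calling stash.roster, yielding [crabosnud, grukejos].
Invoking abacus.shrink on 49/3, and see -49/3.
I invoke abacus.seed on 26, — result: 26.
Then abacus.reciproc, yielding 1/26.
I call abacus.raiseby on 46/9, which returns 1205/234.
I call abacus.split on 21/11: 13255/4914.
I use stash.bind on decro, @prev, and observe nil.
I call stash.bind on snopla, gaz_in, yielding nil.
Calling abacus.shrink on 15, → -60455/4914.
Next I call datewheel.markday on 1986-03-11, and get 1986-03-11.
I run abacus.peek, — result: -60455/4914.
I run datewheel.spanto on 1987-06-07: 453.
Calling stash.knows on grukejos, yielding yes.

Answer: {crabosnud=lasmiz, decro=13255/4914, grukejos=cu, snopla=gaz_in}


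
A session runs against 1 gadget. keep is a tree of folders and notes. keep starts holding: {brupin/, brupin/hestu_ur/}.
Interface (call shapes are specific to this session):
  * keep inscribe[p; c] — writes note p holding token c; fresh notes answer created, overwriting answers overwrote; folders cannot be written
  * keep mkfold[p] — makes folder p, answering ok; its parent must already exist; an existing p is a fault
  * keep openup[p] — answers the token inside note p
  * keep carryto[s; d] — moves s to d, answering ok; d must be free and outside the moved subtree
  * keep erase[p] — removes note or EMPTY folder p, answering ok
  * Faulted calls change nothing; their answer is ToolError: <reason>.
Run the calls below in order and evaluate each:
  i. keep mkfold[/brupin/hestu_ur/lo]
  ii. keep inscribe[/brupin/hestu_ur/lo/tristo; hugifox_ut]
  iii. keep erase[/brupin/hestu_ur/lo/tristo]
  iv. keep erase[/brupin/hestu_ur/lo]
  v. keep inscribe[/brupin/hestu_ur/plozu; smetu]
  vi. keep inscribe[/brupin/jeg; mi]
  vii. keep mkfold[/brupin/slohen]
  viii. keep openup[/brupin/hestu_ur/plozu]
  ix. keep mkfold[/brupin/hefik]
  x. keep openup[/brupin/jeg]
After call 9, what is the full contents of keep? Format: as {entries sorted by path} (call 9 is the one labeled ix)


% 1. keep mkfold(p→/brupin/hestu_ur/lo) => ok
% 2. keep inscribe(p→/brupin/hestu_ur/lo/tristo, c→hugifox_ut) => created
% 3. keep erase(p→/brupin/hestu_ur/lo/tristo) => ok
% 4. keep erase(p→/brupin/hestu_ur/lo) => ok
% 5. keep inscribe(p→/brupin/hestu_ur/plozu, c→smetu) => created
% 6. keep inscribe(p→/brupin/jeg, c→mi) => created
% 7. keep mkfold(p→/brupin/slohen) => ok
% 8. keep openup(p→/brupin/hestu_ur/plozu) => smetu
% 9. keep mkfold(p→/brupin/hefik) => ok
% 10. keep openup(p→/brupin/jeg) => mi

Answer: {brupin/, brupin/hefik/, brupin/hestu_ur/, brupin/hestu_ur/plozu=smetu, brupin/jeg=mi, brupin/slohen/}


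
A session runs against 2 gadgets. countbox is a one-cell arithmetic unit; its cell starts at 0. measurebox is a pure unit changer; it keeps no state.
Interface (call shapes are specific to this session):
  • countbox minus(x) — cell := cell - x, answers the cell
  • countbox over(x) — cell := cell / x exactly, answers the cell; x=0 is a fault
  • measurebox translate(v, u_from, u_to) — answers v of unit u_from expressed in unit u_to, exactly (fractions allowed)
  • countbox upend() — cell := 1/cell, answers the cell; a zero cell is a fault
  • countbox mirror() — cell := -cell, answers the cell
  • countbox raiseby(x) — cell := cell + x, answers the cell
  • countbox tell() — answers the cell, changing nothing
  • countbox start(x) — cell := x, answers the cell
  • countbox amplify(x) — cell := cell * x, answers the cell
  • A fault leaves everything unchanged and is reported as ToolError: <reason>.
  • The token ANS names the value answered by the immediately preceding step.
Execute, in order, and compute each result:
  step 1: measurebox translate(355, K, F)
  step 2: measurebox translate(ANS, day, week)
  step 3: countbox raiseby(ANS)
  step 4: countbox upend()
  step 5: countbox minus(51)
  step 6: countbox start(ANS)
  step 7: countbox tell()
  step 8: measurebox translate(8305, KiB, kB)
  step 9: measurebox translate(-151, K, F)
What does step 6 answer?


CALL measurebox translate[355; K; F]
RET  17933/100
CALL measurebox translate[ANS; day; week]
RET  17933/700
CALL countbox raiseby[ANS]
RET  17933/700
CALL countbox upend[]
RET  700/17933
CALL countbox minus[51]
RET  -913883/17933
CALL countbox start[ANS]
RET  -913883/17933
CALL countbox tell[]
RET  -913883/17933
CALL measurebox translate[8305; KiB; kB]
RET  212608/25
CALL measurebox translate[-151; K; F]
RET  -73147/100

Answer: -913883/17933


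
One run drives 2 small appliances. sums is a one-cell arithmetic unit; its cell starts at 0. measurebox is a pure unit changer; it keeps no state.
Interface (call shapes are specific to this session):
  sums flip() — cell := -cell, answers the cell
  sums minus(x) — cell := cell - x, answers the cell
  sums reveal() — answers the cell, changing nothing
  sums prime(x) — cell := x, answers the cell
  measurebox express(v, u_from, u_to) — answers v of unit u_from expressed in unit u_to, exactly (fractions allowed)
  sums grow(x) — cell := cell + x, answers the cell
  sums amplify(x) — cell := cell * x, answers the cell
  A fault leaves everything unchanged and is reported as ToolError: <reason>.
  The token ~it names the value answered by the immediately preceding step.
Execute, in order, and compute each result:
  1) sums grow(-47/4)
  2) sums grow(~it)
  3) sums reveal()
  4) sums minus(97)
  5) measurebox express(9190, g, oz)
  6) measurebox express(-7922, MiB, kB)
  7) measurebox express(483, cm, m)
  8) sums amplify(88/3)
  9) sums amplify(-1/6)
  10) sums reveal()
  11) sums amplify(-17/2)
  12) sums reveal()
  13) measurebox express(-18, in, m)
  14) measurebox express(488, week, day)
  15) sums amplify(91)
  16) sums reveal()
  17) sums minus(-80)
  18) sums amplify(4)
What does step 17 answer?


Answer: -4100377/9

Derivation:
Invoking sums grow(x: -47/4), and get -47/4.
Next I call sums grow(x: ~it), giving -47/2.
I invoke sums reveal(), and observe -47/2.
I try sums minus(x: 97), — result: -241/2.
Invoking measurebox express(v: 9190, u_from: g, u_to: oz), and get 14704000000/45359237.
I use measurebox express(v: -7922, u_from: MiB, u_to: kB), and see -1038352384/125.
Using measurebox express(v: 483, u_from: cm, u_to: m), — result: 483/100.
I call sums amplify(x: 88/3), and observe -10604/3.
Using sums amplify(x: -1/6), yielding 5302/9.
Now I run sums reveal(), → 5302/9.
I run sums amplify(x: -17/2): -45067/9.
I use sums reveal(), and see -45067/9.
Now I run measurebox express(v: -18, u_from: in, u_to: m), → -1143/2500.
I try measurebox express(v: 488, u_from: week, u_to: day), → 3416.
Using sums amplify(x: 91), and observe -4101097/9.
Next I call sums reveal, and see -4101097/9.
I invoke sums minus(x: -80): -4100377/9.
Using sums amplify(x: 4), yielding -16401508/9.


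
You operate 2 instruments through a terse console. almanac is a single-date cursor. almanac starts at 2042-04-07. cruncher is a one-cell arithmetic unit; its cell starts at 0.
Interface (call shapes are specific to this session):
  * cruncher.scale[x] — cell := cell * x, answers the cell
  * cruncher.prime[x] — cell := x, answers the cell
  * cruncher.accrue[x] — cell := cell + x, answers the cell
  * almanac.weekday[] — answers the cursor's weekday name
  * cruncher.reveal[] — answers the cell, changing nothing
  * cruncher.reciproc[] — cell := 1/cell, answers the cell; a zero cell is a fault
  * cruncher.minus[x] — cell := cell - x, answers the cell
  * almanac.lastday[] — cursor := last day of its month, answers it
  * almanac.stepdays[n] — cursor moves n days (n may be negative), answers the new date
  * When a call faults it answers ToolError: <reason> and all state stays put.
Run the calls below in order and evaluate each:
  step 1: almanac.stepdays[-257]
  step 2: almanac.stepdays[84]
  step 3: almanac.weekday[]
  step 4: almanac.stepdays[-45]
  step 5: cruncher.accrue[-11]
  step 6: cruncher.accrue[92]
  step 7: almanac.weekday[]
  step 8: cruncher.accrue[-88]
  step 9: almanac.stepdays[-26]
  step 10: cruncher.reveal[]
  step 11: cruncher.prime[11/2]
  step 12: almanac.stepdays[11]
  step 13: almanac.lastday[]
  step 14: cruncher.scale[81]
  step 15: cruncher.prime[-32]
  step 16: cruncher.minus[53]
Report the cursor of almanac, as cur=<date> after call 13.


Answer: cur=2041-08-31

Derivation:
! stepdays(n: -257) : 2041-07-24
! stepdays(n: 84) : 2041-10-16
! weekday() : Wednesday
! stepdays(n: -45) : 2041-09-01
! accrue(x: -11) : -11
! accrue(x: 92) : 81
! weekday() : Sunday
! accrue(x: -88) : -7
! stepdays(n: -26) : 2041-08-06
! reveal() : -7
! prime(x: 11/2) : 11/2
! stepdays(n: 11) : 2041-08-17
! lastday() : 2041-08-31
! scale(x: 81) : 891/2
! prime(x: -32) : -32
! minus(x: 53) : -85


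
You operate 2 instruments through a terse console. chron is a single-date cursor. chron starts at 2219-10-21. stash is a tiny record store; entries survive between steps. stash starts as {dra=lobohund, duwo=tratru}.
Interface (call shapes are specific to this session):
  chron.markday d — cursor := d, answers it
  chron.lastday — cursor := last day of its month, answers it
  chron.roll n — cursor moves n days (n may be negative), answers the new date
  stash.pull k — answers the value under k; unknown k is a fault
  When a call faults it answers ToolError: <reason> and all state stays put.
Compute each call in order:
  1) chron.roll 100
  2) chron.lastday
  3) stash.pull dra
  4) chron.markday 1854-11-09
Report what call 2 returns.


Answer: 2220-01-31

Derivation:
% chron.roll n: 100
= 2220-01-29
% chron.lastday
= 2220-01-31
% stash.pull k: dra
= lobohund
% chron.markday d: 1854-11-09
= 1854-11-09


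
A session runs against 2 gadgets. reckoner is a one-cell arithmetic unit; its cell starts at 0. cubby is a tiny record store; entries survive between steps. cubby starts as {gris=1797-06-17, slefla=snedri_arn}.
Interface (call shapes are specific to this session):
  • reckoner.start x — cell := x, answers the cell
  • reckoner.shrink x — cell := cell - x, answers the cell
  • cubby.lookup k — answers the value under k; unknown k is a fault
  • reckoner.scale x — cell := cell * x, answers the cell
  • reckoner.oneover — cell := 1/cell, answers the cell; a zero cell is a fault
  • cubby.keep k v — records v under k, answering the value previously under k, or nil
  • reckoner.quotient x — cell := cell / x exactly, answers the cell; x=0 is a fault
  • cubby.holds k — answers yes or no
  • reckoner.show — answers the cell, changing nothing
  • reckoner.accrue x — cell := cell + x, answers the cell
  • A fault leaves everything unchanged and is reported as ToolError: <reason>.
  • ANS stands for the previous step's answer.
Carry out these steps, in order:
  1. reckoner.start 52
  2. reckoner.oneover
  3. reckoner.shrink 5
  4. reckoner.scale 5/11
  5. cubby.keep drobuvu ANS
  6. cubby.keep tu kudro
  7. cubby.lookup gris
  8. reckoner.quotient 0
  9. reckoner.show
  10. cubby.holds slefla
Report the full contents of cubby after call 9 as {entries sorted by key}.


Do: reckoner.start[x→52]
See: 52
Do: reckoner.oneover[]
See: 1/52
Do: reckoner.shrink[x→5]
See: -259/52
Do: reckoner.scale[x→5/11]
See: -1295/572
Do: cubby.keep[k→drobuvu; v→ANS]
See: nil
Do: cubby.keep[k→tu; v→kudro]
See: nil
Do: cubby.lookup[k→gris]
See: 1797-06-17
Do: reckoner.quotient[x→0]
See: ToolError: division by zero
Do: reckoner.show[]
See: -1295/572
Do: cubby.holds[k→slefla]
See: yes

Answer: {drobuvu=-1295/572, gris=1797-06-17, slefla=snedri_arn, tu=kudro}


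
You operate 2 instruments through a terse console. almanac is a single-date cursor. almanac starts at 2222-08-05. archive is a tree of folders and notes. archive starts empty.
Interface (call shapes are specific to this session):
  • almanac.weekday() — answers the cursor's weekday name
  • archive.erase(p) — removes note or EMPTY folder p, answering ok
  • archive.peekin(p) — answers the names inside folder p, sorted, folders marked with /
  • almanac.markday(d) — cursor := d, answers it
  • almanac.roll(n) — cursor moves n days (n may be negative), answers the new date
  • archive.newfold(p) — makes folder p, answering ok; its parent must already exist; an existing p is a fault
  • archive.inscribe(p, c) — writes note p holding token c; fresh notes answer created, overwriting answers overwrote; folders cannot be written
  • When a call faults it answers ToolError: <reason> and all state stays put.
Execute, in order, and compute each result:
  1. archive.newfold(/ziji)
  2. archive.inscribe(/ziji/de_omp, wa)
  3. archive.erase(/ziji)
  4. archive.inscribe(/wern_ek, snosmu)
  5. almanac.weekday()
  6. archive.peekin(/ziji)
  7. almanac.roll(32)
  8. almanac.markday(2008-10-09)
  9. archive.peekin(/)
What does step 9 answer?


Using newfold on p='/ziji', yielding ok.
Now I run inscribe on p='/ziji/de_omp', c='wa': created.
Then erase on p='/ziji', — result: ToolError: not empty.
Calling inscribe on p='/wern_ek', c='snosmu', and see created.
I use weekday(), which returns Monday.
Invoking peekin on p='/ziji', and observe [de_omp].
Invoking roll on n='32', → 2222-09-06.
Then markday on d='2008-10-09', giving 2008-10-09.
I run peekin on p='/', and get [wern_ek, ziji/].

Answer: [wern_ek, ziji/]


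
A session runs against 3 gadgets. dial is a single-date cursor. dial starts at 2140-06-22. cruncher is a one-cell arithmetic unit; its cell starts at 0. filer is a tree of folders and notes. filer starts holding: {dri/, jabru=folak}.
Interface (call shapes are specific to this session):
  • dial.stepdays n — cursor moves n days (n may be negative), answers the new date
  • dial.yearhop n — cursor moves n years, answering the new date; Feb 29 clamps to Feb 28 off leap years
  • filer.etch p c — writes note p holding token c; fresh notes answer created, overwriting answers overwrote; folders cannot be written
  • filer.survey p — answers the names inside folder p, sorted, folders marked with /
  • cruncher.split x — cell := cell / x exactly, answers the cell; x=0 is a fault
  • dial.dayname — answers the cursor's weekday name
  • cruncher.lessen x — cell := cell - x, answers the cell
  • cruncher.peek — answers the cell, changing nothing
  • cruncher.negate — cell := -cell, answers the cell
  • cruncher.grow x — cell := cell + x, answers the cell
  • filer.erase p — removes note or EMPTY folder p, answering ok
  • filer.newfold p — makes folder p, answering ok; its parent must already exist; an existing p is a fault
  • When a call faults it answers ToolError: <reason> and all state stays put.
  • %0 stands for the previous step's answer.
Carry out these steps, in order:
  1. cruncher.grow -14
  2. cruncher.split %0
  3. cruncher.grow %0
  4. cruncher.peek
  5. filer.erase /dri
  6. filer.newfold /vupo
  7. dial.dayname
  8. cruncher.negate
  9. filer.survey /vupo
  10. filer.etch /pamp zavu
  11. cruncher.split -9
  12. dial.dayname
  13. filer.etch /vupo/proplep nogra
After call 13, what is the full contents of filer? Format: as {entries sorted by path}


Answer: {jabru=folak, pamp=zavu, vupo/, vupo/proplep=nogra}

Derivation:
~$ cruncher.grow x='-14'
:: -14
~$ cruncher.split x='%0'
:: 1
~$ cruncher.grow x='%0'
:: 2
~$ cruncher.peek
:: 2
~$ filer.erase p='/dri'
:: ok
~$ filer.newfold p='/vupo'
:: ok
~$ dial.dayname
:: Wednesday
~$ cruncher.negate
:: -2
~$ filer.survey p='/vupo'
:: []
~$ filer.etch p='/pamp' c='zavu'
:: created
~$ cruncher.split x='-9'
:: 2/9
~$ dial.dayname
:: Wednesday
~$ filer.etch p='/vupo/proplep' c='nogra'
:: created


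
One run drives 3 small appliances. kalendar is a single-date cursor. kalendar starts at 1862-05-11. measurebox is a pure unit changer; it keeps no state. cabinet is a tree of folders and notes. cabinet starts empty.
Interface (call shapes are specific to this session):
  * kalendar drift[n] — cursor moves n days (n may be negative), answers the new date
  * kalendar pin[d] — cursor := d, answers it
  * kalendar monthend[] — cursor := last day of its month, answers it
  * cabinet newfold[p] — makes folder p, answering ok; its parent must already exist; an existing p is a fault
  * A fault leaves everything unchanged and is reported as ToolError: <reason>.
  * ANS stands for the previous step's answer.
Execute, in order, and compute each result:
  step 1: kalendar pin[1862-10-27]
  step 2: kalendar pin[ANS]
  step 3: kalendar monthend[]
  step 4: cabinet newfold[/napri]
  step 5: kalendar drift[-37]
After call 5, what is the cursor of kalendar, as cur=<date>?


Answer: cur=1862-09-24

Derivation:
Next I call kalendar pin using 1862-10-27, giving 1862-10-27.
Calling kalendar pin using ANS, — result: 1862-10-27.
Using kalendar monthend, and see 1862-10-31.
Invoking cabinet newfold using /napri, and see ok.
I run kalendar drift using -37, — result: 1862-09-24.
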